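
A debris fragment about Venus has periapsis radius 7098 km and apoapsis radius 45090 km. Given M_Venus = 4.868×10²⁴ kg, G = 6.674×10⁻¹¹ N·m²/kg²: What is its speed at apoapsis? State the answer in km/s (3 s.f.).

μ = GM = 6.674×10⁻¹¹ × 4.868×10²⁴ = 3.249×10¹⁴ m³/s².
Semi-major axis a = (r_p + r_a)/2 = 26094 km = 2.609×10⁷ m.
Vis-viva: v² = μ(2/r − 1/a) = 3.249×10¹⁴ × (4.436×10⁻⁸ − 3.832×10⁻⁸) = 1.960×10⁶ m²/s².
v = 1400 m/s = 1.400 km/s.

v ≈ 1.40 km/s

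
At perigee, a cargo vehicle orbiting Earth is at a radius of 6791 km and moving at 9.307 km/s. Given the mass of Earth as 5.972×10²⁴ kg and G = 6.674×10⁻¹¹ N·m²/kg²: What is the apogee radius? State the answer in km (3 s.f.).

apogee radius ≈ 19100 km

μ = GM = 6.674×10⁻¹¹ × 5.972×10²⁴ = 3.986×10¹⁴ m³/s².
r_p = 6.791×10⁶ m.
Specific energy ε = v²/2 − μ/r = -1.538×10⁷ J/kg, so a = −μ/(2ε) = 1.296×10⁷ m.
The apsides satisfy r_p + r_a = 2a, so the apogee radius is 2a − r_p = 1.912×10⁷ m = 19122 km.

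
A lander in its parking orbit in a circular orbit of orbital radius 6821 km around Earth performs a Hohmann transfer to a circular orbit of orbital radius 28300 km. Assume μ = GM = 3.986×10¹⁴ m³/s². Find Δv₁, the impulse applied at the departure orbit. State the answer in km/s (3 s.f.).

r₁ = 6821 km = 6.821×10⁶ m.
r₂ = 28300 km = 2.830×10⁷ m.
Transfer ellipse a_t = (r₁ + r₂)/2 = 1.756×10⁷ m.
At r₁: circular v_c1 = √(μ/r₁) = 7644 m/s; transfer-perigee v_p = √[μ(2/r₁ − 1/a_t)] = 9704 m/s.
Δv₁ = v_p − v_c1 = 2060 m/s.
= 2.060 km/s.

Δv ≈ 2.06 km/s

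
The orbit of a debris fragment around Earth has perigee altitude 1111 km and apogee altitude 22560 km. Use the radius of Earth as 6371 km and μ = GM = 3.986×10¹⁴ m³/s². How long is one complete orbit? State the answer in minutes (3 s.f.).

r_p = 6371 + 1111 = 7482.0 km = 7.4820×10⁶ m.
r_a = 6371 + 22560 = 28931 km = 2.8931×10⁷ m.
Semi-major axis a = (r_p + r_a)/2 = (7482.0 + 28931)/2 = 18206 km = 1.821×10⁷ m.
By Kepler's third law T = 2π√(a³/μ) = 2π × 3.891×10³ = 2.445×10⁴ s.
= 407.5 minutes.

T ≈ 407 minutes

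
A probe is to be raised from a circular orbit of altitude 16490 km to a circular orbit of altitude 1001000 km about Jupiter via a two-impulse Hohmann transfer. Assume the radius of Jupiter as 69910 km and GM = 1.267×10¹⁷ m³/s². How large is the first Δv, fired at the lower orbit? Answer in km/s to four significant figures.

r₁ = 69910 + 16490 = 86400 km = 8.6400×10⁷ m.
r₂ = 69910 + 1001000 = 1070900 km = 1.0709×10⁹ m.
Transfer ellipse a_t = (r₁ + r₂)/2 = 5.787×10⁸ m.
At r₁: circular v_c1 = √(μ/r₁) = 38290 m/s; transfer-perijove v_p = √[μ(2/r₁ − 1/a_t)] = 52100 m/s.
Δv₁ = v_p − v_c1 = 13800 m/s.
= 13.80 km/s.

Δv ≈ 13.80 km/s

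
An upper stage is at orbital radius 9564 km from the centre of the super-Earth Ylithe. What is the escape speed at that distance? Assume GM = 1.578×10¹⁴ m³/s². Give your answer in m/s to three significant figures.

r = 9564 km = 9.564×10⁶ m.
Escape speed v_esc = √(2μ/r) = √(2 × 1.578×10¹⁴ / 9.564×10⁶) = √(3.300×10⁷) = 5744 m/s.

v_esc ≈ 5740 m/s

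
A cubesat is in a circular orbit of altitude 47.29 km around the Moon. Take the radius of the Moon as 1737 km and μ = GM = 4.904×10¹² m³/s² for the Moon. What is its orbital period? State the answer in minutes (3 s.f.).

r = 1737 + 47.29 = 1784.3 km = 1.7843×10⁶ m.
Kepler's third law: T = 2π√(r³/μ) = 2π√((1.784×10⁶)³ / 4.904×10¹²).
r³/μ = 1.158×10⁶ s², so T = 2π × 1.076×10³ = 6.762×10³ s.
Converting: 6.762×10³ s ÷ 60.00 = 112.7 minutes.

T ≈ 113 minutes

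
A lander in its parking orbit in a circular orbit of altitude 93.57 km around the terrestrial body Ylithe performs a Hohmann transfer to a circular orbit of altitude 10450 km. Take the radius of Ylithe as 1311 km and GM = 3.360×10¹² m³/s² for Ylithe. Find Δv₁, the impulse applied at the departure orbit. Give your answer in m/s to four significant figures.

r₁ = 1311 + 93.57 = 1404.6 km = 1.4046×10⁶ m.
r₂ = 1311 + 10450 = 11761 km = 1.1761×10⁷ m.
Transfer ellipse a_t = (r₁ + r₂)/2 = 6.583×10⁶ m.
At r₁: circular v_c1 = √(μ/r₁) = 1547 m/s; transfer-periapsis v_p = √[μ(2/r₁ − 1/a_t)] = 2067 m/s.
Δv₁ = v_p − v_c1 = 520.7 m/s.

Δv ≈ 520.7 m/s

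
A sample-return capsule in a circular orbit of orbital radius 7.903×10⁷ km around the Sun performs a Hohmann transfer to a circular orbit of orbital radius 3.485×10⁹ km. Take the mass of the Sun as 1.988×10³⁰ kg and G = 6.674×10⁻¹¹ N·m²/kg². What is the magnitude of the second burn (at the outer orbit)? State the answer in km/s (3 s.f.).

Δv ≈ 4.87 km/s

μ = GM = 6.674×10⁻¹¹ × 1.988×10³⁰ = 1.327×10²⁰ m³/s².
r₁ = 7.903×10⁷ km = 7.903×10¹⁰ m.
r₂ = 3.485×10⁹ km = 3.485×10¹² m.
Transfer ellipse a_t = (r₁ + r₂)/2 = 1.782×10¹² m.
At r₁: circular v_c1 = √(μ/r₁) = 40970 m/s; transfer-perihelion v_p = √[μ(2/r₁ − 1/a_t)] = 57300 m/s.
At r₂: circular v_c2 = √(μ/r₂) = 6170 m/s; transfer-aphelion v_a = √[μ(2/r₂ − 1/a_t)] = 1299 m/s.
Δv₂ = v_c2 − v_a = 4871 m/s.
= 4.871 km/s.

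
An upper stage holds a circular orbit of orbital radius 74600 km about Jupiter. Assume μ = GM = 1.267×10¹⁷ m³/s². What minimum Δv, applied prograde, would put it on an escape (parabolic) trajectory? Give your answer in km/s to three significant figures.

r = 74600 km = 7.460×10⁷ m.
Circular speed v_c = √(μ/r) = 41210 m/s.
Escape speed v_esc = √(2μ/r) = √2 × v_c = 58280 m/s.
Δv = v_esc − v_c = 17070 m/s = 17.07 km/s.

Δv ≈ 17.1 km/s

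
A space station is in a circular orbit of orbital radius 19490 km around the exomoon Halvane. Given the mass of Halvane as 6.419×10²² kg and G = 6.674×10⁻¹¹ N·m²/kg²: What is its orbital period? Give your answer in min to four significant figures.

T ≈ 4353 min

μ = GM = 6.674×10⁻¹¹ × 6.419×10²² = 4.284×10¹² m³/s².
r = 19490 km = 1.949×10⁷ m.
Kepler's third law: T = 2π√(r³/μ) = 2π√((1.949×10⁷)³ / 4.284×10¹²).
r³/μ = 1.728×10⁹ s², so T = 2π × 4.157×10⁴ = 2.612×10⁵ s.
Converting: 2.612×10⁵ s ÷ 60.00 = 4353 min.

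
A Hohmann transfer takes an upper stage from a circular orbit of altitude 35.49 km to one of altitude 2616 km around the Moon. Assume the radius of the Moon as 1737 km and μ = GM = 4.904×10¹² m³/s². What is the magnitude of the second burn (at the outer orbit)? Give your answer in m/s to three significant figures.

Δv ≈ 254 m/s

r₁ = 1737 + 35.49 = 1772.5 km = 1.7725×10⁶ m.
r₂ = 1737 + 2616 = 4353.0 km = 4.3530×10⁶ m.
Transfer ellipse a_t = (r₁ + r₂)/2 = 3.063×10⁶ m.
At r₁: circular v_c1 = √(μ/r₁) = 1663 m/s; transfer-perilune v_p = √[μ(2/r₁ − 1/a_t)] = 1983 m/s.
At r₂: circular v_c2 = √(μ/r₂) = 1061 m/s; transfer-apolune v_a = √[μ(2/r₂ − 1/a_t)] = 807.5 m/s.
Δv₂ = v_c2 − v_a = 254.0 m/s.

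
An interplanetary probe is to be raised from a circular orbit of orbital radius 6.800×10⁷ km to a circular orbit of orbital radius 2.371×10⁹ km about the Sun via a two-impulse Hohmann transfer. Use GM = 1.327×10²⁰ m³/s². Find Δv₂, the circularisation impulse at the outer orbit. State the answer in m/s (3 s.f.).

r₁ = 6.800×10⁷ km = 6.800×10¹⁰ m.
r₂ = 2.371×10⁹ km = 2.371×10¹² m.
Transfer ellipse a_t = (r₁ + r₂)/2 = 1.220×10¹² m.
At r₁: circular v_c1 = √(μ/r₁) = 44180 m/s; transfer-perihelion v_p = √[μ(2/r₁ − 1/a_t)] = 61600 m/s.
At r₂: circular v_c2 = √(μ/r₂) = 7481 m/s; transfer-aphelion v_a = √[μ(2/r₂ − 1/a_t)] = 1767 m/s.
Δv₂ = v_c2 − v_a = 5715 m/s.

Δv ≈ 5710 m/s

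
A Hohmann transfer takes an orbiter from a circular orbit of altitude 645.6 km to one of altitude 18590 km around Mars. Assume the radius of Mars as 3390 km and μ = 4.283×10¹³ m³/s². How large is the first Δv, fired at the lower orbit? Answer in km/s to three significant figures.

r₁ = 3390 + 645.6 = 4035.6 km = 4.0356×10⁶ m.
r₂ = 3390 + 18590 = 21980 km = 2.1980×10⁷ m.
Transfer ellipse a_t = (r₁ + r₂)/2 = 1.301×10⁷ m.
At r₁: circular v_c1 = √(μ/r₁) = 3258 m/s; transfer-periapsis v_p = √[μ(2/r₁ − 1/a_t)] = 4235 m/s.
Δv₁ = v_p − v_c1 = 977.0 m/s.
= 0.977 km/s.

Δv ≈ 0.977 km/s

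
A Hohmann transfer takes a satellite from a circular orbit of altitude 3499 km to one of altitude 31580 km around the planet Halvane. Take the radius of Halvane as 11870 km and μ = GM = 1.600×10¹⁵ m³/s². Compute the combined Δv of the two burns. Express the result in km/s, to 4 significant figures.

r₁ = 11870 + 3499 = 15369 km = 1.5369×10⁷ m.
r₂ = 11870 + 31580 = 43450 km = 4.3450×10⁷ m.
Transfer ellipse a_t = (r₁ + r₂)/2 = 2.941×10⁷ m.
At r₁: circular v_c1 = √(μ/r₁) = 10200 m/s; transfer-periapsis v_p = √[μ(2/r₁ − 1/a_t)] = 12400 m/s.
Δv₁ = v_p − v_c1 = 2199 m/s.
At r₂: circular v_c2 = √(μ/r₂) = 6068 m/s; transfer-apoapsis v_a = √[μ(2/r₂ − 1/a_t)] = 4387 m/s.
Δv₂ = v_c2 − v_a = 1682 m/s.
Total Δv = Δv₁ + Δv₂ = 3880 m/s = 3.880 km/s.

Δv_total ≈ 3.880 km/s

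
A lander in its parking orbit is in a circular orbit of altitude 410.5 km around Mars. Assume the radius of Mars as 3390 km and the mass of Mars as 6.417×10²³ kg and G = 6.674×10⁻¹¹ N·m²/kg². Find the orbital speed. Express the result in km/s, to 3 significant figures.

μ = GM = 6.674×10⁻¹¹ × 6.417×10²³ = 4.283×10¹³ m³/s².
r = 3390 + 410.5 = 3800.5 km = 3.8005×10⁶ m.
For a circular orbit v = √(μ/r) = √(4.283×10¹³ / 3.800×10⁶) = √(1.127×10⁷) = 3357 m/s.
That is 3.357 km/s.

v ≈ 3.36 km/s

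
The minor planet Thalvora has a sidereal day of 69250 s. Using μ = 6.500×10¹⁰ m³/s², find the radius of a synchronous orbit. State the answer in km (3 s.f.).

A synchronous orbit has period T, so by Kepler's third law a = (μT²/4π²)^(1/3).
μT²/4π² = 6.500×10¹⁰ × (6.925×10⁴)² / 39.48 = 7.896×10¹⁸ m³.
a = 1.991×10⁶ m = 1991.3 km.

r_sync ≈ 1990 km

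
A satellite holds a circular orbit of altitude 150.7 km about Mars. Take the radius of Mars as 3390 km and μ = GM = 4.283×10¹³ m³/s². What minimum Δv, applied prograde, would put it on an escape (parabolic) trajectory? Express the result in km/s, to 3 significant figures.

r = 3390 + 150.7 = 3540.7 km = 3.5407×10⁶ m.
Circular speed v_c = √(μ/r) = 3478 m/s.
Escape speed v_esc = √(2μ/r) = √2 × v_c = 4919 m/s.
Δv = v_esc − v_c = 1441 m/s = 1.441 km/s.

Δv ≈ 1.44 km/s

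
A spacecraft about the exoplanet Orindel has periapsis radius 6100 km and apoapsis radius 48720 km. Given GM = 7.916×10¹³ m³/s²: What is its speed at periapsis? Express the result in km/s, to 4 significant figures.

v ≈ 4.803 km/s

Semi-major axis a = (r_p + r_a)/2 = 27410 km = 2.741×10⁷ m.
Vis-viva: v² = μ(2/r − 1/a) = 7.916×10¹³ × (3.279×10⁻⁷ − 3.648×10⁻⁸) = 2.307×10⁷ m²/s².
v = 4803 m/s = 4.803 km/s.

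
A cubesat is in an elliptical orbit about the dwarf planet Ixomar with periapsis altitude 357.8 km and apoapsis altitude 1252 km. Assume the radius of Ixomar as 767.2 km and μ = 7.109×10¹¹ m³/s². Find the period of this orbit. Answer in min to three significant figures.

r_p = 767.2 + 357.8 = 1125.0 km = 1.1250×10⁶ m.
r_a = 767.2 + 1252 = 2019.2 km = 2.0192×10⁶ m.
Semi-major axis a = (r_p + r_a)/2 = (1125.0 + 2019.2)/2 = 1572.1 km = 1.572×10⁶ m.
By Kepler's third law T = 2π√(a³/μ) = 2π × 2.338×10³ = 1.469×10⁴ s.
= 244.8 min.

T ≈ 245 min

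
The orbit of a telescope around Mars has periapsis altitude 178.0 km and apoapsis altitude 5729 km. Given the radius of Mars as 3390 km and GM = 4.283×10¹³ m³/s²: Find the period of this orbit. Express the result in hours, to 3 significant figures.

T ≈ 4.26 hours

r_p = 3390 + 178.0 = 3568.0 km = 3.5680×10⁶ m.
r_a = 3390 + 5729 = 9119.0 km = 9.1190×10⁶ m.
Semi-major axis a = (r_p + r_a)/2 = (3568.0 + 9119.0)/2 = 6343.5 km = 6.344×10⁶ m.
By Kepler's third law T = 2π√(a³/μ) = 2π × 2.441×10³ = 1.534×10⁴ s.
= 4.261 hours.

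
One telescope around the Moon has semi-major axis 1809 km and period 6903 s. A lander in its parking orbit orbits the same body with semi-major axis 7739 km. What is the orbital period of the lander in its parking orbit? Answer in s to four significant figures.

Kepler's third law: T² ∝ a³, so T₂ = T₁ (a₂/a₁)^(3/2).
a₂/a₁ = 4.278, (a₂/a₁)^(3/2) = 8.848.
T₂ = 6903 × 8.848 = 61080 s.

T₂ ≈ 61080 s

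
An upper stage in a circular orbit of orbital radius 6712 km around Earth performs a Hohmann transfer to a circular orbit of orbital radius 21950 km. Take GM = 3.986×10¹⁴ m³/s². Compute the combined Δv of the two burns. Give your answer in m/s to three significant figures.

r₁ = 6712 km = 6.712×10⁶ m.
r₂ = 21950 km = 2.195×10⁷ m.
Transfer ellipse a_t = (r₁ + r₂)/2 = 1.433×10⁷ m.
At r₁: circular v_c1 = √(μ/r₁) = 7706 m/s; transfer-perigee v_p = √[μ(2/r₁ − 1/a_t)] = 9537 m/s.
Δv₁ = v_p − v_c1 = 1831 m/s.
At r₂: circular v_c2 = √(μ/r₂) = 4261 m/s; transfer-apogee v_a = √[μ(2/r₂ − 1/a_t)] = 2916 m/s.
Δv₂ = v_c2 − v_a = 1345 m/s.
Total Δv = Δv₁ + Δv₂ = 3176 m/s.

Δv_total ≈ 3180 m/s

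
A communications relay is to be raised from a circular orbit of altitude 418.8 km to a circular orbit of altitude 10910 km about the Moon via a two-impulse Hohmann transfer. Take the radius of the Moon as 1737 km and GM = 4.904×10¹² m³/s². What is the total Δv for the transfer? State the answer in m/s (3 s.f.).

r₁ = 1737 + 418.8 = 2155.8 km = 2.1558×10⁶ m.
r₂ = 1737 + 10910 = 12647 km = 1.2647×10⁷ m.
Transfer ellipse a_t = (r₁ + r₂)/2 = 7.401×10⁶ m.
At r₁: circular v_c1 = √(μ/r₁) = 1508 m/s; transfer-perilune v_p = √[μ(2/r₁ − 1/a_t)] = 1972 m/s.
Δv₁ = v_p − v_c1 = 463.3 m/s.
At r₂: circular v_c2 = √(μ/r₂) = 622.7 m/s; transfer-apolune v_a = √[μ(2/r₂ − 1/a_t)] = 336.1 m/s.
Δv₂ = v_c2 − v_a = 286.6 m/s.
Total Δv = Δv₁ + Δv₂ = 749.9 m/s.

Δv_total ≈ 750 m/s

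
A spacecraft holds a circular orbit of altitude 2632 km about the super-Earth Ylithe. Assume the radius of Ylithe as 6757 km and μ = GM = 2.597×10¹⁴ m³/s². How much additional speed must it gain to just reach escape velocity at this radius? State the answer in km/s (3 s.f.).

r = 6757 + 2632 = 9389.0 km = 9.3890×10⁶ m.
Circular speed v_c = √(μ/r) = 5259 m/s.
Escape speed v_esc = √(2μ/r) = √2 × v_c = 7438 m/s.
Δv = v_esc − v_c = 2178 m/s = 2.178 km/s.

Δv ≈ 2.18 km/s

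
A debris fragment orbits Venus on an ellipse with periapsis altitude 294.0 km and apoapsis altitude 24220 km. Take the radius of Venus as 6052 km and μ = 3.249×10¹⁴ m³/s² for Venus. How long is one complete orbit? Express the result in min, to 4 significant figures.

T ≈ 455.1 min

r_p = 6052 + 294.0 = 6346.0 km = 6.3460×10⁶ m.
r_a = 6052 + 24220 = 30272 km = 3.0272×10⁷ m.
Semi-major axis a = (r_p + r_a)/2 = (6346.0 + 30272)/2 = 18309 km = 1.831×10⁷ m.
By Kepler's third law T = 2π√(a³/μ) = 2π × 4.346×10³ = 2.731×10⁴ s.
= 455.1 min.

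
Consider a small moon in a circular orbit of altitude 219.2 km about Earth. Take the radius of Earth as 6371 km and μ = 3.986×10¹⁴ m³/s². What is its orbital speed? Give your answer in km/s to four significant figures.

v ≈ 7.777 km/s

r = 6371 + 219.2 = 6590.2 km = 6.5902×10⁶ m.
For a circular orbit v = √(μ/r) = √(3.986×10¹⁴ / 6.590×10⁶) = √(6.048×10⁷) = 7777 m/s.
That is 7.777 km/s.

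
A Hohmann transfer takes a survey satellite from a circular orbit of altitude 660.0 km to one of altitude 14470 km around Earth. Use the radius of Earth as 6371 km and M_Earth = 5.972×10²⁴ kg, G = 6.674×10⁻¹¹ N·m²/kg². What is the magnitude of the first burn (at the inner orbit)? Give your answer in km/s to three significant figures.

Δv ≈ 1.68 km/s

μ = GM = 6.674×10⁻¹¹ × 5.972×10²⁴ = 3.986×10¹⁴ m³/s².
r₁ = 6371 + 660.0 = 7031.0 km = 7.0310×10⁶ m.
r₂ = 6371 + 14470 = 20841 km = 2.0841×10⁷ m.
Transfer ellipse a_t = (r₁ + r₂)/2 = 1.394×10⁷ m.
At r₁: circular v_c1 = √(μ/r₁) = 7529 m/s; transfer-perigee v_p = √[μ(2/r₁ − 1/a_t)] = 9207 m/s.
Δv₁ = v_p − v_c1 = 1678 m/s.
= 1.678 km/s.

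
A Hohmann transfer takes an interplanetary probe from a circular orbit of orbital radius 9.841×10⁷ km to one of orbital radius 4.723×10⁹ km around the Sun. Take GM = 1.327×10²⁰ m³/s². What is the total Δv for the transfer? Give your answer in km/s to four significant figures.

Δv_total ≈ 18.91 km/s

r₁ = 9.841×10⁷ km = 9.841×10¹⁰ m.
r₂ = 4.723×10⁹ km = 4.723×10¹² m.
Transfer ellipse a_t = (r₁ + r₂)/2 = 2.411×10¹² m.
At r₁: circular v_c1 = √(μ/r₁) = 36720 m/s; transfer-perihelion v_p = √[μ(2/r₁ − 1/a_t)] = 51400 m/s.
Δv₁ = v_p − v_c1 = 14680 m/s.
At r₂: circular v_c2 = √(μ/r₂) = 5301 m/s; transfer-aphelion v_a = √[μ(2/r₂ − 1/a_t)] = 1071 m/s.
Δv₂ = v_c2 − v_a = 4230 m/s.
Total Δv = Δv₁ + Δv₂ = 18910 m/s = 18.91 km/s.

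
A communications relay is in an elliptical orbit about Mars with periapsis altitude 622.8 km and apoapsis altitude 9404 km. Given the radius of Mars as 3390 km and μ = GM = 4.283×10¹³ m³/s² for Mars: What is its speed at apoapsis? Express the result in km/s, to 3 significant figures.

v ≈ 1.26 km/s

r_p = 3390 + 622.8 = 4012.8 km = 4.0128×10⁶ m.
r_a = 3390 + 9404 = 12794 km = 1.2794×10⁷ m.
Semi-major axis a = (r_p + r_a)/2 = 8403.4 km = 8.403×10⁶ m.
Vis-viva: v² = μ(2/r − 1/a) = 4.283×10¹³ × (1.563×10⁻⁷ − 1.190×10⁻⁷) = 1.599×10⁶ m²/s².
v = 1264 m/s = 1.264 km/s.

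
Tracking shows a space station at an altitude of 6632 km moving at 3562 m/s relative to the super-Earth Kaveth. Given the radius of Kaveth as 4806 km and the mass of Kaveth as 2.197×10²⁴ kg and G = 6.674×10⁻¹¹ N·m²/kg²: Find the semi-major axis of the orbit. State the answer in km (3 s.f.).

μ = GM = 6.674×10⁻¹¹ × 2.197×10²⁴ = 1.466×10¹⁴ m³/s².
r = 4806 + 6632 = 11438 km = 1.144×10⁷ m.
Vis-viva rearranged: 1/a = 2/r − v²/μ = 1.749×10⁻⁷ − 8.653×10⁻⁸ = 8.832×10⁻⁸ m⁻¹.
a = 1.132×10⁷ m = 11322 km.

a ≈ 11300 km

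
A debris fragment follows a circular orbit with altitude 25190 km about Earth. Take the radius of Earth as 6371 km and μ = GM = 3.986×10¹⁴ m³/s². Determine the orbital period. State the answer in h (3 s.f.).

T ≈ 15.5 h

r = 6371 + 25190 = 31561 km = 3.1561×10⁷ m.
Kepler's third law: T = 2π√(r³/μ) = 2π√((3.156×10⁷)³ / 3.986×10¹⁴).
r³/μ = 7.887×10⁷ s², so T = 2π × 8.881×10³ = 5.580×10⁴ s.
Converting: 5.580×10⁴ s ÷ 3600 = 15.50 h.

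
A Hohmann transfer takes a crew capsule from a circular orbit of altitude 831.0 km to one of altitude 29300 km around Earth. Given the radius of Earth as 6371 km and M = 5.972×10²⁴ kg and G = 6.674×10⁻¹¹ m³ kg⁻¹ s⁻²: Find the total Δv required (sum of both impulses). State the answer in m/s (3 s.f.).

Δv_total ≈ 3560 m/s

μ = GM = 6.674×10⁻¹¹ × 5.972×10²⁴ = 3.986×10¹⁴ m³/s².
r₁ = 6371 + 831.0 = 7202.0 km = 7.2020×10⁶ m.
r₂ = 6371 + 29300 = 35671 km = 3.5671×10⁷ m.
Transfer ellipse a_t = (r₁ + r₂)/2 = 2.144×10⁷ m.
At r₁: circular v_c1 = √(μ/r₁) = 7439 m/s; transfer-perigee v_p = √[μ(2/r₁ − 1/a_t)] = 9596 m/s.
Δv₁ = v_p − v_c1 = 2157 m/s.
At r₂: circular v_c2 = √(μ/r₂) = 3343 m/s; transfer-apogee v_a = √[μ(2/r₂ − 1/a_t)] = 1938 m/s.
Δv₂ = v_c2 − v_a = 1405 m/s.
Total Δv = Δv₁ + Δv₂ = 3562 m/s.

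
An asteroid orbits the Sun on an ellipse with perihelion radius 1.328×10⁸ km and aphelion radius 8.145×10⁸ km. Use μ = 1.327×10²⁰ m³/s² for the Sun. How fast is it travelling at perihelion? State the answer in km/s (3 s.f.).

v ≈ 41.5 km/s

Semi-major axis a = (r_p + r_a)/2 = 4.7365×10⁸ km = 4.736×10¹¹ m.
Vis-viva: v² = μ(2/r − 1/a) = 1.327×10²⁰ × (1.506×10⁻¹¹ − 2.111×10⁻¹²) = 1.718×10⁹ m²/s².
v = 41450 m/s = 41.45 km/s.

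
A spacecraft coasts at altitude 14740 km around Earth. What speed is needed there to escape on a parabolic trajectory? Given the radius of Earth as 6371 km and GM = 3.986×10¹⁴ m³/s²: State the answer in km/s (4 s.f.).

r = 6371 + 14740 = 21111 km = 2.1111×10⁷ m.
Escape speed v_esc = √(2μ/r) = √(2 × 3.986×10¹⁴ / 2.111×10⁷) = √(3.776×10⁷) = 6145 m/s.
= 6.145 km/s.

v_esc ≈ 6.145 km/s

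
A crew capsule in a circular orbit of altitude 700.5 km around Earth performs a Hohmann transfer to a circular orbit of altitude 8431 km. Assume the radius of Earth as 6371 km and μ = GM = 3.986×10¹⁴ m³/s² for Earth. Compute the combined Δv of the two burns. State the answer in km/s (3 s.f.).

Δv_total ≈ 2.24 km/s

r₁ = 6371 + 700.5 = 7071.5 km = 7.0715×10⁶ m.
r₂ = 6371 + 8431 = 14802 km = 1.4802×10⁷ m.
Transfer ellipse a_t = (r₁ + r₂)/2 = 1.094×10⁷ m.
At r₁: circular v_c1 = √(μ/r₁) = 7508 m/s; transfer-perigee v_p = √[μ(2/r₁ − 1/a_t)] = 8734 m/s.
Δv₁ = v_p − v_c1 = 1227 m/s.
At r₂: circular v_c2 = √(μ/r₂) = 5189 m/s; transfer-apogee v_a = √[μ(2/r₂ − 1/a_t)] = 4173 m/s.
Δv₂ = v_c2 − v_a = 1017 m/s.
Total Δv = Δv₁ + Δv₂ = 2243 m/s = 2.243 km/s.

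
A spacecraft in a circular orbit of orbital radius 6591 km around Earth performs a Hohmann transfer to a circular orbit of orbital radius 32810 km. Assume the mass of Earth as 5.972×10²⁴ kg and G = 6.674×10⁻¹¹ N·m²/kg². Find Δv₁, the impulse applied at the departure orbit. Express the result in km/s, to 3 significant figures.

μ = GM = 6.674×10⁻¹¹ × 5.972×10²⁴ = 3.986×10¹⁴ m³/s².
r₁ = 6591 km = 6.591×10⁶ m.
r₂ = 32810 km = 3.281×10⁷ m.
Transfer ellipse a_t = (r₁ + r₂)/2 = 1.970×10⁷ m.
At r₁: circular v_c1 = √(μ/r₁) = 7776 m/s; transfer-perigee v_p = √[μ(2/r₁ − 1/a_t)] = 10040 m/s.
Δv₁ = v_p − v_c1 = 2259 m/s.
= 2.259 km/s.

Δv ≈ 2.26 km/s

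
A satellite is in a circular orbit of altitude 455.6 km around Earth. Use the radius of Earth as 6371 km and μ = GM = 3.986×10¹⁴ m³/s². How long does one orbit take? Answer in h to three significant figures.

T ≈ 1.56 h

r = 6371 + 455.6 = 6826.6 km = 6.8266×10⁶ m.
Kepler's third law: T = 2π√(r³/μ) = 2π√((6.827×10⁶)³ / 3.986×10¹⁴).
r³/μ = 7.981×10⁵ s², so T = 2π × 8.934×10² = 5.613×10³ s.
Converting: 5.613×10³ s ÷ 3600 = 1.559 h.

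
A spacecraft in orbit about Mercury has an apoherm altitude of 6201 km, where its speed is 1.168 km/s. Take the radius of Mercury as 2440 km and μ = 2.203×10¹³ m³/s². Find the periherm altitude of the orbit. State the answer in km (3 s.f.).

r_a = 2440 + 6201 = 8641.0 km = 8.641×10⁶ m.
Specific energy ε = v²/2 − μ/r = -1.867×10⁶ J/kg, so a = −μ/(2ε) = 5.899×10⁶ m.
The apsides satisfy r_p + r_a = 2a, so the periherm radius is 2a − r_a = 3.156×10⁶ m = 3156.4 km.
Periherm altitude = 3156.4 − 2440 = 716.39 km.

periherm altitude ≈ 716 km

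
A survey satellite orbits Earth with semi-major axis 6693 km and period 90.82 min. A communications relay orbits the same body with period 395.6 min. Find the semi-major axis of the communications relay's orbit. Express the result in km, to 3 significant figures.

a₂ ≈ 17900 km

Kepler's third law: a³ ∝ T², so a₂ = a₁ (T₂/T₁)^(2/3).
T₂/T₁ = 4.356, (T₂/T₁)^(2/3) = 2.667.
a₂ = 6693 × 2.667 = 17850 km.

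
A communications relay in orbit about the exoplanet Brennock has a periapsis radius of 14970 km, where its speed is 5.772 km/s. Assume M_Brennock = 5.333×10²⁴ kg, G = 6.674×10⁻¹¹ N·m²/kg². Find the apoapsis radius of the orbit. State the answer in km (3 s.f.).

μ = GM = 6.674×10⁻¹¹ × 5.333×10²⁴ = 3.559×10¹⁴ m³/s².
r_p = 1.497×10⁷ m.
Specific energy ε = v²/2 − μ/r = -7.118×10⁶ J/kg, so a = −μ/(2ε) = 2.500×10⁷ m.
The apsides satisfy r_p + r_a = 2a, so the apoapsis radius is 2a − r_p = 3.503×10⁷ m = 35034 km.

apoapsis radius ≈ 35000 km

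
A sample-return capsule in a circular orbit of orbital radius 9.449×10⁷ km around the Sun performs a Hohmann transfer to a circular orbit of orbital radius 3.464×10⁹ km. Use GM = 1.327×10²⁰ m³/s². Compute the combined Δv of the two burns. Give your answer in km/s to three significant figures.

r₁ = 9.449×10⁷ km = 9.449×10¹⁰ m.
r₂ = 3.464×10⁹ km = 3.464×10¹² m.
Transfer ellipse a_t = (r₁ + r₂)/2 = 1.779×10¹² m.
At r₁: circular v_c1 = √(μ/r₁) = 37480 m/s; transfer-perihelion v_p = √[μ(2/r₁ − 1/a_t)] = 52290 m/s.
Δv₁ = v_p − v_c1 = 14810 m/s.
At r₂: circular v_c2 = √(μ/r₂) = 6189 m/s; transfer-aphelion v_a = √[μ(2/r₂ − 1/a_t)] = 1426 m/s.
Δv₂ = v_c2 − v_a = 4763 m/s.
Total Δv = Δv₁ + Δv₂ = 19580 m/s = 19.58 km/s.

Δv_total ≈ 19.6 km/s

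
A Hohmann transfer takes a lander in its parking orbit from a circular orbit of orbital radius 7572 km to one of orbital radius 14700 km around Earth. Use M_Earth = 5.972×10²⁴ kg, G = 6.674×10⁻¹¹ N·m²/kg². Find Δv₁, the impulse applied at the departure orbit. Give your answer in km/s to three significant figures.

μ = GM = 6.674×10⁻¹¹ × 5.972×10²⁴ = 3.986×10¹⁴ m³/s².
r₁ = 7572 km = 7.572×10⁶ m.
r₂ = 14700 km = 1.470×10⁷ m.
Transfer ellipse a_t = (r₁ + r₂)/2 = 1.114×10⁷ m.
At r₁: circular v_c1 = √(μ/r₁) = 7255 m/s; transfer-perigee v_p = √[μ(2/r₁ − 1/a_t)] = 8336 m/s.
Δv₁ = v_p − v_c1 = 1081 m/s.
= 1.081 km/s.

Δv ≈ 1.08 km/s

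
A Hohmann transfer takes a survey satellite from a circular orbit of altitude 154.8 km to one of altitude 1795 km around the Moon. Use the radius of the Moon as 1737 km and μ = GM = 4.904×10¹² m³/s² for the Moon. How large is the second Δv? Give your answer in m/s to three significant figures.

r₁ = 1737 + 154.8 = 1891.8 km = 1.8918×10⁶ m.
r₂ = 1737 + 1795 = 3532.0 km = 3.5320×10⁶ m.
Transfer ellipse a_t = (r₁ + r₂)/2 = 2.712×10⁶ m.
At r₁: circular v_c1 = √(μ/r₁) = 1610 m/s; transfer-perilune v_p = √[μ(2/r₁ − 1/a_t)] = 1837 m/s.
At r₂: circular v_c2 = √(μ/r₂) = 1178 m/s; transfer-apolune v_a = √[μ(2/r₂ − 1/a_t)] = 984.2 m/s.
Δv₂ = v_c2 − v_a = 194.2 m/s.

Δv ≈ 194 m/s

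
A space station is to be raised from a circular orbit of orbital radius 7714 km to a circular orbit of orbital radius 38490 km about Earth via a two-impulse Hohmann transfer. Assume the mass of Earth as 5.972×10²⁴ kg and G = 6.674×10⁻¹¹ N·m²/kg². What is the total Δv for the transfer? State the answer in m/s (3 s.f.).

μ = GM = 6.674×10⁻¹¹ × 5.972×10²⁴ = 3.986×10¹⁴ m³/s².
r₁ = 7714 km = 7.714×10⁶ m.
r₂ = 38490 km = 3.849×10⁷ m.
Transfer ellipse a_t = (r₁ + r₂)/2 = 2.310×10⁷ m.
At r₁: circular v_c1 = √(μ/r₁) = 7188 m/s; transfer-perigee v_p = √[μ(2/r₁ − 1/a_t)] = 9278 m/s.
Δv₁ = v_p − v_c1 = 2090 m/s.
At r₂: circular v_c2 = √(μ/r₂) = 3218 m/s; transfer-apogee v_a = √[μ(2/r₂ − 1/a_t)] = 1859 m/s.
Δv₂ = v_c2 − v_a = 1358 m/s.
Total Δv = Δv₁ + Δv₂ = 3449 m/s.

Δv_total ≈ 3450 m/s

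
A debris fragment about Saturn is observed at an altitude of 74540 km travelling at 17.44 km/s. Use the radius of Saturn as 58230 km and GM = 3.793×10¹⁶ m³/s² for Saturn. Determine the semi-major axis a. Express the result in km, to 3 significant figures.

r = 58230 + 74540 = 1.3277×10⁵ km = 1.328×10⁸ m.
Specific orbital energy ε = v²/2 − μ/r = (17440)²/2 − 3.793×10¹⁶/1.328×10⁸ = -1.336×10⁸ J/kg.
Since ε = −μ/(2a), a = −μ/(2ε) = 1.419×10⁸ m = 1.4195×10⁵ km.

a ≈ 1.42×10⁵ km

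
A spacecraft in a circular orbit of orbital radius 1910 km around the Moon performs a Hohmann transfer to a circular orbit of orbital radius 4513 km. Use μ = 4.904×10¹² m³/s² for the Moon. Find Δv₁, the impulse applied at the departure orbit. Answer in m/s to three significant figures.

r₁ = 1910 km = 1.910×10⁶ m.
r₂ = 4513 km = 4.513×10⁶ m.
Transfer ellipse a_t = (r₁ + r₂)/2 = 3.212×10⁶ m.
At r₁: circular v_c1 = √(μ/r₁) = 1602 m/s; transfer-perilune v_p = √[μ(2/r₁ − 1/a_t)] = 1899 m/s.
Δv₁ = v_p − v_c1 = 297.1 m/s.

Δv ≈ 297 m/s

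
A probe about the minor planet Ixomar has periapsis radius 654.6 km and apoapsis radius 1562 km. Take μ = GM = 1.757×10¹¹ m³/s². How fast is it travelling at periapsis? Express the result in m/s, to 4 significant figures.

Semi-major axis a = (r_p + r_a)/2 = 1108.3 km = 1.108×10⁶ m.
Vis-viva: v² = μ(2/r − 1/a) = 1.757×10¹¹ × (3.055×10⁻⁶ − 9.023×10⁻⁷) = 3.783×10⁵ m²/s².
v = 615.0 m/s.

v ≈ 615.0 m/s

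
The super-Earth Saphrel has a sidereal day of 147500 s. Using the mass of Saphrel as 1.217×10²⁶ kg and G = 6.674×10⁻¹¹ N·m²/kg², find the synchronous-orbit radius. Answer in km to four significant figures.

r_sync ≈ 1.648×10⁵ km

μ = GM = 6.674×10⁻¹¹ × 1.217×10²⁶ = 8.122×10¹⁵ m³/s².
A synchronous orbit has period T, so by Kepler's third law a = (μT²/4π²)^(1/3).
μT²/4π² = 8.122×10¹⁵ × (1.475×10⁵)² / 39.48 = 4.476×10²⁴ m³.
a = 1.648×10⁸ m = 1.6480×10⁵ km.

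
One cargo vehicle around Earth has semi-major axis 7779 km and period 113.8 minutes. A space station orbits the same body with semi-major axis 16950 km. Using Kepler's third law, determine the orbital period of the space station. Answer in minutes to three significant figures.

T₂ ≈ 366 minutes

Kepler's third law: T² ∝ a³, so T₂ = T₁ (a₂/a₁)^(3/2).
a₂/a₁ = 2.179, (a₂/a₁)^(3/2) = 3.216.
T₂ = 113.8 × 3.216 = 366.0 minutes.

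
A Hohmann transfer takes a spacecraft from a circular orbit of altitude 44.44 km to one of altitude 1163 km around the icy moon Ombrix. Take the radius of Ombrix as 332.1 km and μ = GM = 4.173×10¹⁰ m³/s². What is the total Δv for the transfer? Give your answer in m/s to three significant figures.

r₁ = 332.1 + 44.44 = 376.54 km = 3.7654×10⁵ m.
r₂ = 332.1 + 1163 = 1495.1 km = 1.4951×10⁶ m.
Transfer ellipse a_t = (r₁ + r₂)/2 = 9.358×10⁵ m.
At r₁: circular v_c1 = √(μ/r₁) = 332.9 m/s; transfer-periapsis v_p = √[μ(2/r₁ − 1/a_t)] = 420.8 m/s.
Δv₁ = v_p − v_c1 = 87.88 m/s.
At r₂: circular v_c2 = √(μ/r₂) = 167.1 m/s; transfer-apoapsis v_a = √[μ(2/r₂ − 1/a_t)] = 106.0 m/s.
Δv₂ = v_c2 − v_a = 61.09 m/s.
Total Δv = Δv₁ + Δv₂ = 149.0 m/s.

Δv_total ≈ 149 m/s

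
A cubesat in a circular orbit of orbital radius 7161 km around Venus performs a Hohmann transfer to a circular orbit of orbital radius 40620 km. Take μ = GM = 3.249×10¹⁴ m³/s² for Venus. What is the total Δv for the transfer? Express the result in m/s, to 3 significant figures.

r₁ = 7161 km = 7.161×10⁶ m.
r₂ = 40620 km = 4.062×10⁷ m.
Transfer ellipse a_t = (r₁ + r₂)/2 = 2.389×10⁷ m.
At r₁: circular v_c1 = √(μ/r₁) = 6736 m/s; transfer-periapsis v_p = √[μ(2/r₁ − 1/a_t)] = 8783 m/s.
Δv₁ = v_p − v_c1 = 2047 m/s.
At r₂: circular v_c2 = √(μ/r₂) = 2828 m/s; transfer-apoapsis v_a = √[μ(2/r₂ − 1/a_t)] = 1548 m/s.
Δv₂ = v_c2 − v_a = 1280 m/s.
Total Δv = Δv₁ + Δv₂ = 3327 m/s.

Δv_total ≈ 3330 m/s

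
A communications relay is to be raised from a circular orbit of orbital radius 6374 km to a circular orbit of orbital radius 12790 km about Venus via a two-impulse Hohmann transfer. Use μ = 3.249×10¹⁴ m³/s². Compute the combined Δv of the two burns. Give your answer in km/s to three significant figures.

Δv_total ≈ 2.04 km/s

r₁ = 6374 km = 6.374×10⁶ m.
r₂ = 12790 km = 1.279×10⁷ m.
Transfer ellipse a_t = (r₁ + r₂)/2 = 9.582×10⁶ m.
At r₁: circular v_c1 = √(μ/r₁) = 7140 m/s; transfer-periapsis v_p = √[μ(2/r₁ − 1/a_t)] = 8249 m/s.
Δv₁ = v_p − v_c1 = 1109 m/s.
At r₂: circular v_c2 = √(μ/r₂) = 5040 m/s; transfer-apoapsis v_a = √[μ(2/r₂ − 1/a_t)] = 4111 m/s.
Δv₂ = v_c2 − v_a = 929.4 m/s.
Total Δv = Δv₁ + Δv₂ = 2038 m/s = 2.038 km/s.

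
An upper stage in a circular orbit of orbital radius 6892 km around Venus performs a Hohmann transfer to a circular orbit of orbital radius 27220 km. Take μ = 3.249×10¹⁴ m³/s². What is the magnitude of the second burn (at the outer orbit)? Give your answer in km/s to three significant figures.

Δv ≈ 1.26 km/s

r₁ = 6892 km = 6.892×10⁶ m.
r₂ = 27220 km = 2.722×10⁷ m.
Transfer ellipse a_t = (r₁ + r₂)/2 = 1.706×10⁷ m.
At r₁: circular v_c1 = √(μ/r₁) = 6866 m/s; transfer-periapsis v_p = √[μ(2/r₁ − 1/a_t)] = 8674 m/s.
At r₂: circular v_c2 = √(μ/r₂) = 3455 m/s; transfer-apoapsis v_a = √[μ(2/r₂ − 1/a_t)] = 2196 m/s.
Δv₂ = v_c2 − v_a = 1259 m/s.
= 1.259 km/s.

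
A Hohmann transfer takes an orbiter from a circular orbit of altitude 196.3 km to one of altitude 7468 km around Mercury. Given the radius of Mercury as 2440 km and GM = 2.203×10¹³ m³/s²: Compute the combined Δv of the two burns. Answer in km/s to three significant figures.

r₁ = 2440 + 196.3 = 2636.3 km = 2.6363×10⁶ m.
r₂ = 2440 + 7468 = 9908.0 km = 9.9080×10⁶ m.
Transfer ellipse a_t = (r₁ + r₂)/2 = 6.272×10⁶ m.
At r₁: circular v_c1 = √(μ/r₁) = 2891 m/s; transfer-periherm v_p = √[μ(2/r₁ − 1/a_t)] = 3633 m/s.
Δv₁ = v_p − v_c1 = 742.5 m/s.
At r₂: circular v_c2 = √(μ/r₂) = 1491 m/s; transfer-apoherm v_a = √[μ(2/r₂ − 1/a_t)] = 966.7 m/s.
Δv₂ = v_c2 − v_a = 524.4 m/s.
Total Δv = Δv₁ + Δv₂ = 1267 m/s = 1.267 km/s.

Δv_total ≈ 1.27 km/s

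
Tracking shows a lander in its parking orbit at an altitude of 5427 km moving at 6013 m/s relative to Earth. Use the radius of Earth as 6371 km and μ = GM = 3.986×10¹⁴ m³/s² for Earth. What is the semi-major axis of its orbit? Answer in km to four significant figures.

a ≈ 12690 km

r = 6371 + 5427 = 11798 km = 1.180×10⁷ m.
Specific orbital energy ε = v²/2 − μ/r = (6013)²/2 − 3.986×10¹⁴/1.180×10⁷ = -1.571×10⁷ J/kg.
Since ε = −μ/(2a), a = −μ/(2ε) = 1.269×10⁷ m = 12688 km.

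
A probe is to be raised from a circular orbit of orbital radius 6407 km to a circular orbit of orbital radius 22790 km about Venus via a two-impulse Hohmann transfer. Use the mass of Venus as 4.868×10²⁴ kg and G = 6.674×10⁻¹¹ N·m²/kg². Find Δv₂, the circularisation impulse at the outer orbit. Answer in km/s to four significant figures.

μ = GM = 6.674×10⁻¹¹ × 4.868×10²⁴ = 3.249×10¹⁴ m³/s².
r₁ = 6407 km = 6.407×10⁶ m.
r₂ = 22790 km = 2.279×10⁷ m.
Transfer ellipse a_t = (r₁ + r₂)/2 = 1.460×10⁷ m.
At r₁: circular v_c1 = √(μ/r₁) = 7121 m/s; transfer-periapsis v_p = √[μ(2/r₁ − 1/a_t)] = 8897 m/s.
At r₂: circular v_c2 = √(μ/r₂) = 3776 m/s; transfer-apoapsis v_a = √[μ(2/r₂ − 1/a_t)] = 2501 m/s.
Δv₂ = v_c2 − v_a = 1274 m/s.
= 1.274 km/s.

Δv ≈ 1.274 km/s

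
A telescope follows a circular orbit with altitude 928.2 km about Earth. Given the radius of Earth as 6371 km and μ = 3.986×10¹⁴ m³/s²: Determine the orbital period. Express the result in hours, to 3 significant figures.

r = 6371 + 928.2 = 7299.2 km = 7.2992×10⁶ m.
Kepler's third law: T = 2π√(r³/μ) = 2π√((7.299×10⁶)³ / 3.986×10¹⁴).
r³/μ = 9.756×10⁵ s², so T = 2π × 9.877×10² = 6.206×10³ s.
Converting: 6.206×10³ s ÷ 3600 = 1.724 hours.

T ≈ 1.72 hours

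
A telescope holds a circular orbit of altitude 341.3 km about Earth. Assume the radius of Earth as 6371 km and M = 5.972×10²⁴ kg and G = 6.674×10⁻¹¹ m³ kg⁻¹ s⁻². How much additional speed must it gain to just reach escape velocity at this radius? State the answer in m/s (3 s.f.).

Δv ≈ 3190 m/s

μ = GM = 6.674×10⁻¹¹ × 5.972×10²⁴ = 3.986×10¹⁴ m³/s².
r = 6371 + 341.3 = 6712.3 km = 6.7123×10⁶ m.
Circular speed v_c = √(μ/r) = 7706 m/s.
Escape speed v_esc = √(2μ/r) = √2 × v_c = 10900 m/s.
Δv = v_esc − v_c = 3192 m/s.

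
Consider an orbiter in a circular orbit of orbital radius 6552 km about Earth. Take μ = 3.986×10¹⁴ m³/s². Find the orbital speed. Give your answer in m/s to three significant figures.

r = 6552 km = 6.552×10⁶ m.
For a circular orbit v = √(μ/r) = √(3.986×10¹⁴ / 6.552×10⁶) = √(6.084×10⁷) = 7800 m/s.

v ≈ 7800 m/s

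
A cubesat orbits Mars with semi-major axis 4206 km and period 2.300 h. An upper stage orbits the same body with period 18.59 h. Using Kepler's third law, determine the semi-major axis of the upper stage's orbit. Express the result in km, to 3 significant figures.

a₂ ≈ 16900 km

Kepler's third law: a³ ∝ T², so a₂ = a₁ (T₂/T₁)^(2/3).
T₂/T₁ = 8.083, (T₂/T₁)^(2/3) = 4.027.
a₂ = 4206 × 4.027 = 16940 km.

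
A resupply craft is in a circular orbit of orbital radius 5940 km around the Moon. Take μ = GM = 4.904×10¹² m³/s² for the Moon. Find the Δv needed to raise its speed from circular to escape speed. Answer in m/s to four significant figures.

r = 5940 km = 5.940×10⁶ m.
Circular speed v_c = √(μ/r) = 908.6 m/s.
Escape speed v_esc = √(2μ/r) = √2 × v_c = 1285 m/s.
Δv = v_esc − v_c = 376.4 m/s.

Δv ≈ 376.4 m/s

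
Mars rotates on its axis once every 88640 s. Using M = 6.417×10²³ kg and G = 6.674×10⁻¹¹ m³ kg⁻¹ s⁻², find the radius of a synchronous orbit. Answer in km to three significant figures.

r_sync ≈ 20400 km

μ = GM = 6.674×10⁻¹¹ × 6.417×10²³ = 4.283×10¹³ m³/s².
A synchronous orbit has period T, so by Kepler's third law a = (μT²/4π²)^(1/3).
μT²/4π² = 4.283×10¹³ × (8.864×10⁴)² / 39.48 = 8.524×10²¹ m³.
a = 2.043×10⁷ m = 20427 km.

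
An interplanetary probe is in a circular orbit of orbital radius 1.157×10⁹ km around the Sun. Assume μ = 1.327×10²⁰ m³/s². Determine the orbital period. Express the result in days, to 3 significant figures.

T ≈ 7860 days

r = 1.157×10⁹ km = 1.157×10¹² m.
Kepler's third law: T = 2π√(r³/μ) = 2π√((1.157×10¹²)³ / 1.327×10²⁰).
r³/μ = 1.167×10¹⁶ s², so T = 2π × 1.080×10⁸ = 6.788×10⁸ s.
Converting: 6.788×10⁸ s ÷ 86400 = 7857 days.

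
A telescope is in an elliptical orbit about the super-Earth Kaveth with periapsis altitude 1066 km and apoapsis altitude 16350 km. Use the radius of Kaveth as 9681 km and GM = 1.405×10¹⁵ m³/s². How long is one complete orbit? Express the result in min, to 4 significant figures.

r_p = 9681 + 1066 = 10747 km = 1.0747×10⁷ m.
r_a = 9681 + 16350 = 26031 km = 2.6031×10⁷ m.
Semi-major axis a = (r_p + r_a)/2 = (10747 + 26031)/2 = 18389 km = 1.839×10⁷ m.
By Kepler's third law T = 2π√(a³/μ) = 2π × 2.104×10³ = 1.322×10⁴ s.
= 220.3 min.

T ≈ 220.3 min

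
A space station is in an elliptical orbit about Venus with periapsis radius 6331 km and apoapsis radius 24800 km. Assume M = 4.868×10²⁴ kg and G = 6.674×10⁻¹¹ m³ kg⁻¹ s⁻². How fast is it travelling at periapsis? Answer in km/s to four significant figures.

μ = GM = 6.674×10⁻¹¹ × 4.868×10²⁴ = 3.249×10¹⁴ m³/s².
Semi-major axis a = (r_p + r_a)/2 = 15566 km = 1.557×10⁷ m.
Vis-viva: v² = μ(2/r − 1/a) = 3.249×10¹⁴ × (3.159×10⁻⁷ − 6.424×10⁻⁸) = 8.176×10⁷ m²/s².
v = 9042 m/s = 9.042 km/s.

v ≈ 9.042 km/s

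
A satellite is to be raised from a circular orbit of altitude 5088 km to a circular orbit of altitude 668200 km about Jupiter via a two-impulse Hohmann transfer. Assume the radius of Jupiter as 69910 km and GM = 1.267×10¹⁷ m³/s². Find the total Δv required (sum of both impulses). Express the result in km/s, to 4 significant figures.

r₁ = 69910 + 5088 = 74998 km = 7.4998×10⁷ m.
r₂ = 69910 + 668200 = 738110 km = 7.3811×10⁸ m.
Transfer ellipse a_t = (r₁ + r₂)/2 = 4.066×10⁸ m.
At r₁: circular v_c1 = √(μ/r₁) = 41100 m/s; transfer-perijove v_p = √[μ(2/r₁ − 1/a_t)] = 55380 m/s.
Δv₁ = v_p − v_c1 = 14280 m/s.
At r₂: circular v_c2 = √(μ/r₂) = 13100 m/s; transfer-apojove v_a = √[μ(2/r₂ − 1/a_t)] = 5627 m/s.
Δv₂ = v_c2 − v_a = 7474 m/s.
Total Δv = Δv₁ + Δv₂ = 21750 m/s = 21.75 km/s.

Δv_total ≈ 21.75 km/s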